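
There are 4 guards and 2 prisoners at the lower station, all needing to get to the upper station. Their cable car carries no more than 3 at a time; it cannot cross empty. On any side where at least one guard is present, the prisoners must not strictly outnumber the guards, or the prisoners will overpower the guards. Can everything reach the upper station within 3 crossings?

No

Counting alone: each trip to the upper station takes at most 3 across and each return brings at least 1 back, so after t trips out (and t−1 returns) at most 3t − (t−1) of the 6 are across; that first reaches 6 at t = 3, so at least 5 crossings are needed.
Since 3 < 5, 3 crossings cannot be enough. (The shortest complete plan in fact takes 5:)
1. 2 prisoners → the upper station.  (the lower station: 4G 0P; the upper station: 0G 2P)
2. 1 prisoner ← the lower station.  (the lower station: 4G 1P; the upper station: 0G 1P)
3. 2 guards and 1 prisoner → the upper station.  (the lower station: 2G 0P; the upper station: 2G 2P)
4. 1 prisoner ← the lower station.  (the lower station: 2G 1P; the upper station: 2G 1P)
5. 2 guards and 1 prisoner → the upper station.  (the lower station: 0G 0P; the upper station: 4G 2P)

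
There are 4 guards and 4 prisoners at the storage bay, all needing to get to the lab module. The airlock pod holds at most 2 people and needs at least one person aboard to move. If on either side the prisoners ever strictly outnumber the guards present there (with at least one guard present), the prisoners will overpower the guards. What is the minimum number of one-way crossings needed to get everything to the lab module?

Following every safe sequence of crossings from the start, the most of the 8 that can be at the lab module as the airlock pod arrives there on crossings 1, 3, 5 is 2, 3, 4 respectively; the best ever achieved is 4 of 8.
From crossing 7 on, no configuration arises that was not already reachable earlier: only 11 distinct safe configurations (who is on which side, and where the airlock pod is) can ever be reached, none of them has everyone across, and every continuation just revisits them. They are: 0 guards + 0 prisoners across (airlock pod back at the start); 0 guards + 1 prisoner across (airlock pod there); 0 guards + 1 prisoner across (airlock pod back at the start); 0 guards + 2 prisoners across (airlock pod there); 0 guards + 2 prisoners across (airlock pod back at the start); 0 guards + 3 prisoners across (airlock pod there); 0 guards + 3 prisoners across (airlock pod back at the start); 0 guards + 4 prisoners across (airlock pod there); 1 guard + 1 prisoner across (airlock pod there); 1 guard + 1 prisoner across (airlock pod back at the start); 2 guards + 2 prisoners across (airlock pod there). So no valid plan exists.

impossible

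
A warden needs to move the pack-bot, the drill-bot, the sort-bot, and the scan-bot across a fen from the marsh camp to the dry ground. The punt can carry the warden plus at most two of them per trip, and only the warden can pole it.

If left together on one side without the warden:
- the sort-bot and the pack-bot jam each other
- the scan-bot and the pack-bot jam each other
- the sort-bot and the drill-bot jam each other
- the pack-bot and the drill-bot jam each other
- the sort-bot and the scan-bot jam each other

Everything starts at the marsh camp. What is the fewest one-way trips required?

Counting alone: the warden can take at most 2 across per trip to the dry ground, so moving all 4 needs at least 2 loaded trips out, with a return between consecutive ones — at least 3 crossings.
The safety rule pushes this higher. Following every safe sequence of crossings, the most of the 4 that can be at the dry ground as the punt arrives there on crossing 3 is 3 — never all 4.
So no plan with fewer than 5 crossings exists, and this one achieves 5:
1. Warden goes to the dry ground with the pack-bot and the sort-bot.
2. Warden goes back to the marsh camp with the pack-bot.
3. Warden goes to the dry ground with the drill-bot and the scan-bot.
4. Warden goes back to the marsh camp with the sort-bot.
5. Warden goes to the dry ground with the pack-bot and the sort-bot.

5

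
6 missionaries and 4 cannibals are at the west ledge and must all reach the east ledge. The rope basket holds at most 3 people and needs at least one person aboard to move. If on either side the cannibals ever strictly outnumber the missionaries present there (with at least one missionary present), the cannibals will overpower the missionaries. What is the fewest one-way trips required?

9

Counting alone: each trip to the east ledge takes at most 3 across and each return brings at least 1 back, so after t trips out (and t−1 returns) at most 3t − (t−1) of the 10 are across; that first reaches 10 at t = 5, so at least 9 crossings are needed.
The plan below uses exactly 9 crossings, so it is optimal:
1. 2 cannibals → the east ledge.  (the west ledge: 6M 2C; the east ledge: 0M 2C)
2. 1 cannibal ← the west ledge.  (the west ledge: 6M 3C; the east ledge: 0M 1C)
3. 3 cannibals → the east ledge.  (the west ledge: 6M 0C; the east ledge: 0M 4C)
4. 1 cannibal ← the west ledge.  (the west ledge: 6M 1C; the east ledge: 0M 3C)
5. 3 missionaries → the east ledge.  (the west ledge: 3M 1C; the east ledge: 3M 3C)
6. 1 cannibal ← the west ledge.  (the west ledge: 3M 2C; the east ledge: 3M 2C)
7. 1 missionary and 2 cannibals → the east ledge.  (the west ledge: 2M 0C; the east ledge: 4M 4C)
8. 1 cannibal ← the west ledge.  (the west ledge: 2M 1C; the east ledge: 4M 3C)
9. 2 missionaries and 1 cannibal → the east ledge.  (the west ledge: 0M 0C; the east ledge: 6M 4C)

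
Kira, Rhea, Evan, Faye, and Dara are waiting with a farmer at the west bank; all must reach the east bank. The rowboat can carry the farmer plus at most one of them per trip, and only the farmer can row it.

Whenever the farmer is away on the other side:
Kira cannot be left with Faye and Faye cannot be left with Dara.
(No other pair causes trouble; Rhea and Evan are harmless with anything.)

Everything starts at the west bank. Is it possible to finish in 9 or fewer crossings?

Counting alone: the farmer can take at most 1 across per trip to the east bank, so moving all 5 needs at least 5 loaded trips out, with a return between consecutive ones — at least 9 crossings.
The safety rule pushes this higher. Following every safe sequence of crossings, the most of the 5 that can be at the east bank as the rowboat arrives there on crossing 9 is 4 — never all 5.
So the move cannot be finished within 9 crossings. (The shortest complete plan takes 11:)
1. Farmer goes to the east bank with Faye.
2. Farmer goes back to the west bank alone.
3. Farmer goes to the east bank with Kira.
4. Farmer goes back to the west bank with Faye.
5. Farmer goes to the east bank with Dara.
6. Farmer goes back to the west bank alone.
7. Farmer goes to the east bank with Rhea.
8. Farmer goes back to the west bank alone.
9. Farmer goes to the east bank with Evan.
10. Farmer goes back to the west bank alone.
11. Farmer goes to the east bank with Faye.

No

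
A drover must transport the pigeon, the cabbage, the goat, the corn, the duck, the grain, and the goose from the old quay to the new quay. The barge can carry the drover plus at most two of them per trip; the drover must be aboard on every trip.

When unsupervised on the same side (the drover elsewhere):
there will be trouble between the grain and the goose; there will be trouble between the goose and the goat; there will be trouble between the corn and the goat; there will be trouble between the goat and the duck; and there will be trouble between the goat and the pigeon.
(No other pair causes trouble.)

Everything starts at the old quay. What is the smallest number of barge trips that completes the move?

9

Counting alone: the drover can take at most 2 across per trip to the new quay, so moving all 7 needs at least 4 loaded trips out, with a return between consecutive ones — at least 7 crossings.
The safety rule pushes this higher. Following every safe sequence of crossings, the most of the 7 that can be at the new quay as the barge arrives there on crossing 7 is 6 — never all 7.
So no plan with fewer than 9 crossings exists, and this one achieves 9:
1. Drover goes to the new quay with the goat and the grain.  [the old quay: the cabbage, the corn, the duck, the goose, the pigeon | the new quay: the goat, the grain]
2. Drover goes back to the old quay alone.  [the old quay: the cabbage, the corn, the duck, the goose, the pigeon | the new quay: the goat, the grain]
3. Drover goes to the new quay with the cabbage.  [the old quay: the corn, the duck, the goose, the pigeon | the new quay: the cabbage, the goat, the grain]
4. Drover goes back to the old quay alone.  [the old quay: the corn, the duck, the goose, the pigeon | the new quay: the cabbage, the goat, the grain]
5. Drover goes to the new quay with the corn and the pigeon.  [the old quay: the duck, the goose | the new quay: the cabbage, the corn, the goat, the grain, the pigeon]
6. Drover goes back to the old quay with the goat.  [the old quay: the duck, the goat, the goose | the new quay: the cabbage, the corn, the grain, the pigeon]
7. Drover goes to the new quay with the duck and the goat.  [the old quay: the goose | the new quay: the cabbage, the corn, the duck, the goat, the grain, the pigeon]
8. Drover goes back to the old quay with the goat.  [the old quay: the goat, the goose | the new quay: the cabbage, the corn, the duck, the grain, the pigeon]
9. Drover goes to the new quay with the goat and the goose.  [the old quay: — | the new quay: the cabbage, the corn, the duck, the goat, the goose, the grain, the pigeon]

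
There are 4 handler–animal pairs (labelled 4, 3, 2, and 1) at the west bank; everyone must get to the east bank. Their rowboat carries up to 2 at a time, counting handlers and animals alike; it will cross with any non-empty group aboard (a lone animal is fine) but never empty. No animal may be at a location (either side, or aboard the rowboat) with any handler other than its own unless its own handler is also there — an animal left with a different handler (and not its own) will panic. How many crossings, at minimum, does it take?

impossible

Following every safe sequence of crossings from the start, the most of the 8 that can be at the east bank as the rowboat arrives there on crossings 1, 3, 5 is 2, 3, 4 respectively; the best ever achieved is 4 of 8.
From crossing 7 on, no configuration arises that was not already reachable earlier: only 44 distinct safe configurations (who is on which side, and where the rowboat is) can ever be reached, none of them has everyone across, and every continuation just revisits them. So no valid plan exists.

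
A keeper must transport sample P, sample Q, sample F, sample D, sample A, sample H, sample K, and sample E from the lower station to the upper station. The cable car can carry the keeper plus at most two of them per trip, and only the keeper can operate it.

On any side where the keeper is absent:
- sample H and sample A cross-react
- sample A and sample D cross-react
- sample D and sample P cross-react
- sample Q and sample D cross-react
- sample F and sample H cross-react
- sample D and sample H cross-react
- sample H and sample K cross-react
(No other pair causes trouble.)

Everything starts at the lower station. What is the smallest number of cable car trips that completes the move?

Counting alone: the keeper can take at most 2 across per trip to the upper station, so moving all 8 needs at least 4 loaded trips out, with a return between consecutive ones — at least 7 crossings.
The safety rule pushes this higher. Following every safe sequence of crossings, the most of the 8 that can be at the upper station as the cable car arrives there on crossings 7, 9, 11 is 5, 6, 7 respectively — never all 8.
So no plan with fewer than 13 crossings exists, and this one achieves 13:
1. Keeper goes to the upper station with sample D and sample H.  [the lower station: sample A, sample E, sample F, sample K, sample P, sample Q | the upper station: sample D, sample H]
2. Keeper goes back to the lower station with sample D.  [the lower station: sample A, sample D, sample E, sample F, sample K, sample P, sample Q | the upper station: sample H]
3. Keeper goes to the upper station with sample D and sample P.  [the lower station: sample A, sample E, sample F, sample K, sample Q | the upper station: sample D, sample H, sample P]
4. Keeper goes back to the lower station with sample D.  [the lower station: sample A, sample D, sample E, sample F, sample K, sample Q | the upper station: sample H, sample P]
5. Keeper goes to the upper station with sample D and sample Q.  [the lower station: sample A, sample E, sample F, sample K | the upper station: sample D, sample H, sample P, sample Q]
6. Keeper goes back to the lower station with sample D.  [the lower station: sample A, sample D, sample E, sample F, sample K | the upper station: sample H, sample P, sample Q]
7. Keeper goes to the upper station with sample A and sample F.  [the lower station: sample D, sample E, sample K | the upper station: sample A, sample F, sample H, sample P, sample Q]
8. Keeper goes back to the lower station with sample H.  [the lower station: sample D, sample E, sample H, sample K | the upper station: sample A, sample F, sample P, sample Q]
9. Keeper goes to the upper station with sample D and sample K.  [the lower station: sample E, sample H | the upper station: sample A, sample D, sample F, sample K, sample P, sample Q]
10. Keeper goes back to the lower station with sample D.  [the lower station: sample D, sample E, sample H | the upper station: sample A, sample F, sample K, sample P, sample Q]
11. Keeper goes to the upper station with sample D and sample E.  [the lower station: sample H | the upper station: sample A, sample D, sample E, sample F, sample K, sample P, sample Q]
12. Keeper goes back to the lower station with sample D.  [the lower station: sample D, sample H | the upper station: sample A, sample E, sample F, sample K, sample P, sample Q]
13. Keeper goes to the upper station with sample D and sample H.  [the lower station: — | the upper station: sample A, sample D, sample E, sample F, sample H, sample K, sample P, sample Q]

13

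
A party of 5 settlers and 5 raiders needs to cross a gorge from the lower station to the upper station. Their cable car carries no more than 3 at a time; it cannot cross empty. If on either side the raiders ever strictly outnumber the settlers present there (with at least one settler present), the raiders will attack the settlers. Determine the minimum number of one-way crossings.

Counting alone: each trip to the upper station takes at most 3 across and each return brings at least 1 back, so after t trips out (and t−1 returns) at most 3t − (t−1) of the 10 are across; that first reaches 10 at t = 5, so at least 9 crossings are needed.
The safety rule pushes this higher. Following every safe sequence of crossings, the most of the 10 that can be at the upper station as the cable car arrives there on crossing 9 is 9 — never all 10.
So no plan with fewer than 11 crossings exists, and this one achieves 11:
1. 2 raiders → the upper station.  (the lower station: 5S 3R; the upper station: 0S 2R)
2. 1 raider ← the lower station.  (the lower station: 5S 4R; the upper station: 0S 1R)
3. 3 raiders → the upper station.  (the lower station: 5S 1R; the upper station: 0S 4R)
4. 1 raider ← the lower station.  (the lower station: 5S 2R; the upper station: 0S 3R)
5. 3 settlers → the upper station.  (the lower station: 2S 2R; the upper station: 3S 3R)
6. 1 settler and 1 raider ← the lower station.  (the lower station: 3S 3R; the upper station: 2S 2R)
7. 3 settlers → the upper station.  (the lower station: 0S 3R; the upper station: 5S 2R)
8. 1 raider ← the lower station.  (the lower station: 0S 4R; the upper station: 5S 1R)
9. 2 raiders → the upper station.  (the lower station: 0S 2R; the upper station: 5S 3R)
10. 1 raider ← the lower station.  (the lower station: 0S 3R; the upper station: 5S 2R)
11. 3 raiders → the upper station.  (the lower station: 0S 0R; the upper station: 5S 5R)

11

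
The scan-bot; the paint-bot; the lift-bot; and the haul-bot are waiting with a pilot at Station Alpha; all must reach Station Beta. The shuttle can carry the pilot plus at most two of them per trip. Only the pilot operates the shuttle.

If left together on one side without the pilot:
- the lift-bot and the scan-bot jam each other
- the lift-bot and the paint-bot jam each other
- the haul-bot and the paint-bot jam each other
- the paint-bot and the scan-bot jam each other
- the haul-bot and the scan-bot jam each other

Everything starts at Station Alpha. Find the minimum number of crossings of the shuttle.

Counting alone: the pilot can take at most 2 across per trip to Station Beta, so moving all 4 needs at least 2 loaded trips out, with a return between consecutive ones — at least 3 crossings.
The safety rule pushes this higher. Following every safe sequence of crossings, the most of the 4 that can be at Station Beta as the shuttle arrives there on crossing 3 is 3 — never all 4.
So no plan with fewer than 5 crossings exists, and this one achieves 5:
1. Pilot goes to Station Beta with the paint-bot and the scan-bot.  [Station Alpha: the haul-bot, the lift-bot | Station Beta: the paint-bot, the scan-bot]
2. Pilot goes back to Station Alpha with the scan-bot.  [Station Alpha: the haul-bot, the lift-bot, the scan-bot | Station Beta: the paint-bot]
3. Pilot goes to Station Beta with the haul-bot and the lift-bot.  [Station Alpha: the scan-bot | Station Beta: the haul-bot, the lift-bot, the paint-bot]
4. Pilot goes back to Station Alpha with the paint-bot.  [Station Alpha: the paint-bot, the scan-bot | Station Beta: the haul-bot, the lift-bot]
5. Pilot goes to Station Beta with the paint-bot and the scan-bot.  [Station Alpha: — | Station Beta: the haul-bot, the lift-bot, the paint-bot, the scan-bot]

5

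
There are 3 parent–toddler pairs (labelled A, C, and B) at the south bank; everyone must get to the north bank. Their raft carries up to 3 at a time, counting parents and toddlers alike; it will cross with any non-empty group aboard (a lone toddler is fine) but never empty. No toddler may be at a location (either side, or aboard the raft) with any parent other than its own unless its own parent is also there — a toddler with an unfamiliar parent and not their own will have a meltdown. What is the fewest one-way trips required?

Counting alone: each trip to the north bank takes at most 3 across and each return brings at least 1 back, so after t trips out (and t−1 returns) at most 3t − (t−1) of the 6 are across; that first reaches 6 at t = 3, so at least 5 crossings are needed.
The plan below uses exactly 5 crossings, so it is optimal:
1. parent A and toddler A cross → the north bank.
2. parent A crosses ← the south bank.
3. parent A, parent B, and parent C cross → the north bank.
4. toddler A crosses ← the south bank.
5. toddler A, toddler B, and toddler C cross → the north bank.

5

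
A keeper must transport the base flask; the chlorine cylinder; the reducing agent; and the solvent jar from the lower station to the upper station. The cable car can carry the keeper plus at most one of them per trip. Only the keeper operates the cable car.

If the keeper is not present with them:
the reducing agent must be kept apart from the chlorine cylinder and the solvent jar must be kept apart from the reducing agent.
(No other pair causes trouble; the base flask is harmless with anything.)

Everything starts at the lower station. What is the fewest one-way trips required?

Counting alone: the keeper can take at most 1 across per trip to the upper station, so moving all 4 needs at least 4 loaded trips out, with a return between consecutive ones — at least 7 crossings.
The safety rule pushes this higher. Following every safe sequence of crossings, the most of the 4 that can be at the upper station as the cable car arrives there on crossing 7 is 3 — never all 4.
So no plan with fewer than 9 crossings exists, and this one achieves 9:
1. Keeper goes to the upper station with the reducing agent.
2. Keeper goes back to the lower station alone.
3. Keeper goes to the upper station with the base flask.
4. Keeper goes back to the lower station alone.
5. Keeper goes to the upper station with the chlorine cylinder.
6. Keeper goes back to the lower station with the reducing agent.
7. Keeper goes to the upper station with the solvent jar.
8. Keeper goes back to the lower station alone.
9. Keeper goes to the upper station with the reducing agent.

9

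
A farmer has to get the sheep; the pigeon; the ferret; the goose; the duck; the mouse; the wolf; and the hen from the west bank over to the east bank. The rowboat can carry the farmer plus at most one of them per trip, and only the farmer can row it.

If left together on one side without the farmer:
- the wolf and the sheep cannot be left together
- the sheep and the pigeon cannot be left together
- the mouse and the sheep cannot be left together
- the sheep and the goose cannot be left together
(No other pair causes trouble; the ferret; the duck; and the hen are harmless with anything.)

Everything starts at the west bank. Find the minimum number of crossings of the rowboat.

impossible

Following every safe sequence of crossings from the start, the most of the 8 that can be at the east bank as the rowboat arrives there on crossings 1, 3, 5, 7, 9 is 1, 2, 3, 4, 5 respectively; the best ever achieved is 5 of 8.
From crossing 11 on, no configuration arises that was not already reachable earlier: only 88 distinct safe configurations (who is on which side, and where the rowboat is) can ever be reached, none of them has everyone across, and every continuation just revisits them. So no valid plan exists.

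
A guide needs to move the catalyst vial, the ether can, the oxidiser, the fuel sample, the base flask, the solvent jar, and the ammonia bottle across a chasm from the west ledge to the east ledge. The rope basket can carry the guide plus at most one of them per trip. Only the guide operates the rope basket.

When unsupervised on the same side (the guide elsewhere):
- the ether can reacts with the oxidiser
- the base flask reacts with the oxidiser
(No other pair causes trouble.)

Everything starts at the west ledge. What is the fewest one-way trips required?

15

Counting alone: the guide can take at most 1 across per trip to the east ledge, so moving all 7 needs at least 7 loaded trips out, with a return between consecutive ones — at least 13 crossings.
The safety rule pushes this higher. Following every safe sequence of crossings, the most of the 7 that can be at the east ledge as the rope basket arrives there on crossing 13 is 6 — never all 7.
So no plan with fewer than 15 crossings exists, and this one achieves 15:
1. Guide goes to the east ledge with the oxidiser.  [the west ledge: the ammonia bottle, the base flask, the catalyst vial, the ether can, the fuel sample, the solvent jar | the east ledge: the oxidiser]
2. Guide goes back to the west ledge alone.  [the west ledge: the ammonia bottle, the base flask, the catalyst vial, the ether can, the fuel sample, the solvent jar | the east ledge: the oxidiser]
3. Guide goes to the east ledge with the catalyst vial.  [the west ledge: the ammonia bottle, the base flask, the ether can, the fuel sample, the solvent jar | the east ledge: the catalyst vial, the oxidiser]
4. Guide goes back to the west ledge alone.  [the west ledge: the ammonia bottle, the base flask, the ether can, the fuel sample, the solvent jar | the east ledge: the catalyst vial, the oxidiser]
5. Guide goes to the east ledge with the ether can.  [the west ledge: the ammonia bottle, the base flask, the fuel sample, the solvent jar | the east ledge: the catalyst vial, the ether can, the oxidiser]
6. Guide goes back to the west ledge with the oxidiser.  [the west ledge: the ammonia bottle, the base flask, the fuel sample, the oxidiser, the solvent jar | the east ledge: the catalyst vial, the ether can]
7. Guide goes to the east ledge with the base flask.  [the west ledge: the ammonia bottle, the fuel sample, the oxidiser, the solvent jar | the east ledge: the base flask, the catalyst vial, the ether can]
8. Guide goes back to the west ledge alone.  [the west ledge: the ammonia bottle, the fuel sample, the oxidiser, the solvent jar | the east ledge: the base flask, the catalyst vial, the ether can]
9. Guide goes to the east ledge with the fuel sample.  [the west ledge: the ammonia bottle, the oxidiser, the solvent jar | the east ledge: the base flask, the catalyst vial, the ether can, the fuel sample]
10. Guide goes back to the west ledge alone.  [the west ledge: the ammonia bottle, the oxidiser, the solvent jar | the east ledge: the base flask, the catalyst vial, the ether can, the fuel sample]
11. Guide goes to the east ledge with the solvent jar.  [the west ledge: the ammonia bottle, the oxidiser | the east ledge: the base flask, the catalyst vial, the ether can, the fuel sample, the solvent jar]
12. Guide goes back to the west ledge alone.  [the west ledge: the ammonia bottle, the oxidiser | the east ledge: the base flask, the catalyst vial, the ether can, the fuel sample, the solvent jar]
13. Guide goes to the east ledge with the ammonia bottle.  [the west ledge: the oxidiser | the east ledge: the ammonia bottle, the base flask, the catalyst vial, the ether can, the fuel sample, the solvent jar]
14. Guide goes back to the west ledge alone.  [the west ledge: the oxidiser | the east ledge: the ammonia bottle, the base flask, the catalyst vial, the ether can, the fuel sample, the solvent jar]
15. Guide goes to the east ledge with the oxidiser.  [the west ledge: — | the east ledge: the ammonia bottle, the base flask, the catalyst vial, the ether can, the fuel sample, the oxidiser, the solvent jar]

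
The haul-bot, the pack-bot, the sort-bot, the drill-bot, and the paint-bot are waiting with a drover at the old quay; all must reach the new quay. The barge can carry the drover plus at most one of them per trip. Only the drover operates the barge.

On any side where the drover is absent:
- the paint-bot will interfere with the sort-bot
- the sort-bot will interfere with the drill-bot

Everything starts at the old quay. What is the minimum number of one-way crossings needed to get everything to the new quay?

11

Counting alone: the drover can take at most 1 across per trip to the new quay, so moving all 5 needs at least 5 loaded trips out, with a return between consecutive ones — at least 9 crossings.
The safety rule pushes this higher. Following every safe sequence of crossings, the most of the 5 that can be at the new quay as the barge arrives there on crossing 9 is 4 — never all 5.
So no plan with fewer than 11 crossings exists, and this one achieves 11:
1. Drover goes to the new quay with the sort-bot.
2. Drover goes back to the old quay alone.
3. Drover goes to the new quay with the haul-bot.
4. Drover goes back to the old quay alone.
5. Drover goes to the new quay with the pack-bot.
6. Drover goes back to the old quay alone.
7. Drover goes to the new quay with the drill-bot.
8. Drover goes back to the old quay with the sort-bot.
9. Drover goes to the new quay with the paint-bot.
10. Drover goes back to the old quay alone.
11. Drover goes to the new quay with the sort-bot.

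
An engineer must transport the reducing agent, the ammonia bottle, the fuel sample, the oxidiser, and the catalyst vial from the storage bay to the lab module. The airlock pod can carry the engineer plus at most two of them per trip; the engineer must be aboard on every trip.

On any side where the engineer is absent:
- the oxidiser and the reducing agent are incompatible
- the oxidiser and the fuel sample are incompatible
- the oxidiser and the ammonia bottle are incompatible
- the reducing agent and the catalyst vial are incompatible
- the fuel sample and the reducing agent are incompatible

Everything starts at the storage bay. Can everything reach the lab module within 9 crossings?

Yes — this plan uses 7 crossings (≤ 9):
1. Engineer goes to the lab module with the oxidiser and the reducing agent.
2. Engineer goes back to the storage bay with the reducing agent.
3. Engineer goes to the lab module with the ammonia bottle and the reducing agent.
4. Engineer goes back to the storage bay with the oxidiser.
5. Engineer goes to the lab module with the catalyst vial and the fuel sample.
6. Engineer goes back to the storage bay with the reducing agent.
7. Engineer goes to the lab module with the oxidiser and the reducing agent.

Yes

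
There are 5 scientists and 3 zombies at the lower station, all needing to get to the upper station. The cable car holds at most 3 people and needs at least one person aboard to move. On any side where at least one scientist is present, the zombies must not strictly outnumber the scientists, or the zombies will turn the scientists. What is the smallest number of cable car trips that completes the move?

Counting alone: each trip to the upper station takes at most 3 across and each return brings at least 1 back, so after t trips out (and t−1 returns) at most 3t − (t−1) of the 8 are across; that first reaches 8 at t = 4, so at least 7 crossings are needed.
The plan below uses exactly 7 crossings, so it is optimal:
1. 2 zombies → the upper station.  (the lower station: 5S 1Z; the upper station: 0S 2Z)
2. 1 zombie ← the lower station.  (the lower station: 5S 2Z; the upper station: 0S 1Z)
3. 2 scientists and 1 zombie → the upper station.  (the lower station: 3S 1Z; the upper station: 2S 2Z)
4. 1 zombie ← the lower station.  (the lower station: 3S 2Z; the upper station: 2S 1Z)
5. 1 scientist and 2 zombies → the upper station.  (the lower station: 2S 0Z; the upper station: 3S 3Z)
6. 1 zombie ← the lower station.  (the lower station: 2S 1Z; the upper station: 3S 2Z)
7. 2 scientists and 1 zombie → the upper station.  (the lower station: 0S 0Z; the upper station: 5S 3Z)

7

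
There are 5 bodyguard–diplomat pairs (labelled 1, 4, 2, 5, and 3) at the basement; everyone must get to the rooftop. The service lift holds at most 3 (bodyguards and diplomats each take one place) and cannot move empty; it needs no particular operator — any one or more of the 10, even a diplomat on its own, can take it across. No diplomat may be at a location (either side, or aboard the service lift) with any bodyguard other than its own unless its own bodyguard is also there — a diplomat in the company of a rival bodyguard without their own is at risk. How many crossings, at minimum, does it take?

Counting alone: each trip to the rooftop takes at most 3 across and each return brings at least 1 back, so after t trips out (and t−1 returns) at most 3t − (t−1) of the 10 are across; that first reaches 10 at t = 5, so at least 9 crossings are needed.
The safety rule pushes this higher. Following every safe sequence of crossings, the most of the 10 that can be at the rooftop as the service lift arrives there on crossing 9 is 9 — never all 10.
So no plan with fewer than 11 crossings exists, and this one achieves 11:
1. bodyguard 1 and diplomat 1 cross → the rooftop.
2. bodyguard 1 crosses ← the basement.
3. diplomat 2, diplomat 4, and diplomat 5 cross → the rooftop.
4. diplomat 1 crosses ← the basement.
5. bodyguard 2, bodyguard 4, and bodyguard 5 cross → the rooftop.
6. bodyguard 4 and diplomat 4 cross ← the basement.
7. bodyguard 1, bodyguard 3, and bodyguard 4 cross → the rooftop.
8. diplomat 2 crosses ← the basement.
9. diplomat 1 and diplomat 4 cross → the rooftop.
10. diplomat 1 crosses ← the basement.
11. diplomat 1, diplomat 2, and diplomat 3 cross → the rooftop.

11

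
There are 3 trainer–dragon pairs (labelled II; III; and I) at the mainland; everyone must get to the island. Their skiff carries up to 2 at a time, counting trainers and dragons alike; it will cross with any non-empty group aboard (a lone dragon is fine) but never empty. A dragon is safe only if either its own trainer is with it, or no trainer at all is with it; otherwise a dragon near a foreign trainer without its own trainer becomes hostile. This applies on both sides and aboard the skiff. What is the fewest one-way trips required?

11

Counting alone: each trip to the island takes at most 2 across and each return brings at least 1 back, so after t trips out (and t−1 returns) at most 2t − (t−1) of the 6 are across; that first reaches 6 at t = 5, so at least 9 crossings are needed.
The safety rule pushes this higher. Following every safe sequence of crossings, the most of the 6 that can be at the island as the skiff arrives there on crossing 9 is 5 — never all 6.
So no plan with fewer than 11 crossings exists, and this one achieves 11:
1. dragon II and trainer II cross → the island.
2. trainer II crosses ← the mainland.
3. dragon I and dragon III cross → the island.
4. dragon II crosses ← the mainland.
5. trainer I and trainer III cross → the island.
6. dragon III and trainer III cross ← the mainland.
7. trainer II and trainer III cross → the island.
8. dragon I crosses ← the mainland.
9. dragon II and dragon III cross → the island.
10. trainer I crosses ← the mainland.
11. dragon I and trainer I cross → the island.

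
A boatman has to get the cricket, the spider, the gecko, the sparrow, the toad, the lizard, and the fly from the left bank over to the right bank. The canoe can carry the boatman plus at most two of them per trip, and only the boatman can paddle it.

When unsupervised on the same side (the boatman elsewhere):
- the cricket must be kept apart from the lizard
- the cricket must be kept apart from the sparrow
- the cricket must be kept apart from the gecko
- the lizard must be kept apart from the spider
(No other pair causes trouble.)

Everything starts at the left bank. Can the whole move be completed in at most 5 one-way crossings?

No

Counting alone: the boatman can take at most 2 across per trip to the right bank, so moving all 7 needs at least 4 loaded trips out, with a return between consecutive ones — at least 7 crossings.
Since 5 < 7, 5 crossings cannot be enough. (The shortest complete plan in fact takes 7:)
1. Boatman goes to the right bank with the cricket and the spider.  [the left bank: the fly, the gecko, the lizard, the sparrow, the toad | the right bank: the cricket, the spider]
2. Boatman goes back to the left bank alone.  [the left bank: the fly, the gecko, the lizard, the sparrow, the toad | the right bank: the cricket, the spider]
3. Boatman goes to the right bank with the fly and the toad.  [the left bank: the gecko, the lizard, the sparrow | the right bank: the cricket, the fly, the spider, the toad]
4. Boatman goes back to the left bank alone.  [the left bank: the gecko, the lizard, the sparrow | the right bank: the cricket, the fly, the spider, the toad]
5. Boatman goes to the right bank with the gecko and the sparrow.  [the left bank: the lizard | the right bank: the cricket, the fly, the gecko, the sparrow, the spider, the toad]
6. Boatman goes back to the left bank with the cricket.  [the left bank: the cricket, the lizard | the right bank: the fly, the gecko, the sparrow, the spider, the toad]
7. Boatman goes to the right bank with the cricket and the lizard.  [the left bank: — | the right bank: the cricket, the fly, the gecko, the lizard, the sparrow, the spider, the toad]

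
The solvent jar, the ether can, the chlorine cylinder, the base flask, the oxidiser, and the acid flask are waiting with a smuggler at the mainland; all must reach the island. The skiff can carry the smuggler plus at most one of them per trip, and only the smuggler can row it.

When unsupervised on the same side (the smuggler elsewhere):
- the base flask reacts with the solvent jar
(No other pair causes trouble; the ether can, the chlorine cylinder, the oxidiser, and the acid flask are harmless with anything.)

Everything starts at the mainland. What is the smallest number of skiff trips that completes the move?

11

Counting alone: the smuggler can take at most 1 across per trip to the island, so moving all 6 needs at least 6 loaded trips out, with a return between consecutive ones — at least 11 crossings.
The plan below uses exactly 11 crossings, so it is optimal:
1. Smuggler goes to the island with the solvent jar.
2. Smuggler goes back to the mainland alone.
3. Smuggler goes to the island with the ether can.
4. Smuggler goes back to the mainland alone.
5. Smuggler goes to the island with the chlorine cylinder.
6. Smuggler goes back to the mainland alone.
7. Smuggler goes to the island with the oxidiser.
8. Smuggler goes back to the mainland alone.
9. Smuggler goes to the island with the acid flask.
10. Smuggler goes back to the mainland alone.
11. Smuggler goes to the island with the base flask.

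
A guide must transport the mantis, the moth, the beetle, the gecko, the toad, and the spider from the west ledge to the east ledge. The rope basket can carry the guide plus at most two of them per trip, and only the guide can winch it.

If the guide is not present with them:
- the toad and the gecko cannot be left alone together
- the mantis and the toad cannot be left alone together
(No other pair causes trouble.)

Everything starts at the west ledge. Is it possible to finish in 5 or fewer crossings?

Yes

Yes — this plan uses 5 crossings (≤ 5):
1. Guide goes to the east ledge with the gecko and the mantis.  [the west ledge: the beetle, the moth, the spider, the toad | the east ledge: the gecko, the mantis]
2. Guide goes back to the west ledge alone.  [the west ledge: the beetle, the moth, the spider, the toad | the east ledge: the gecko, the mantis]
3. Guide goes to the east ledge with the beetle and the moth.  [the west ledge: the spider, the toad | the east ledge: the beetle, the gecko, the mantis, the moth]
4. Guide goes back to the west ledge alone.  [the west ledge: the spider, the toad | the east ledge: the beetle, the gecko, the mantis, the moth]
5. Guide goes to the east ledge with the spider and the toad.  [the west ledge: — | the east ledge: the beetle, the gecko, the mantis, the moth, the spider, the toad]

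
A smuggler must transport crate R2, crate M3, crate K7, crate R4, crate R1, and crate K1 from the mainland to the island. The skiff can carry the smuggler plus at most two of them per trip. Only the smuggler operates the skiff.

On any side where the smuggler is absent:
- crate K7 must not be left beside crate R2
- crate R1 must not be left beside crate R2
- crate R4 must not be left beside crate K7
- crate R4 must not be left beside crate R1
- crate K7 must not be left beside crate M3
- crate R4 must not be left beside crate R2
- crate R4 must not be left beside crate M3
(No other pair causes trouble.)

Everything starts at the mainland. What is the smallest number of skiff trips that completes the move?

impossible

Whatever the first load, the items left behind include a forbidden pair without the smuggler. No opening move is safe, so no plan exists.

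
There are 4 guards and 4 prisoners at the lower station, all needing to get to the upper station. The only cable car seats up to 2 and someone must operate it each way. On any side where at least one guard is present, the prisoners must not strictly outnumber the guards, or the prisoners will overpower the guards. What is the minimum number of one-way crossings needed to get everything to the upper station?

Following every safe sequence of crossings from the start, the most of the 8 that can be at the upper station as the cable car arrives there on crossings 1, 3, 5 is 2, 3, 4 respectively; the best ever achieved is 4 of 8.
From crossing 7 on, no configuration arises that was not already reachable earlier: only 11 distinct safe configurations (who is on which side, and where the cable car is) can ever be reached, none of them has everyone across, and every continuation just revisits them. They are: 0 guards + 0 prisoners across (cable car back at the start); 0 guards + 1 prisoner across (cable car there); 0 guards + 1 prisoner across (cable car back at the start); 0 guards + 2 prisoners across (cable car there); 0 guards + 2 prisoners across (cable car back at the start); 0 guards + 3 prisoners across (cable car there); 0 guards + 3 prisoners across (cable car back at the start); 0 guards + 4 prisoners across (cable car there); 1 guard + 1 prisoner across (cable car there); 1 guard + 1 prisoner across (cable car back at the start); 2 guards + 2 prisoners across (cable car there). So no valid plan exists.

impossible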